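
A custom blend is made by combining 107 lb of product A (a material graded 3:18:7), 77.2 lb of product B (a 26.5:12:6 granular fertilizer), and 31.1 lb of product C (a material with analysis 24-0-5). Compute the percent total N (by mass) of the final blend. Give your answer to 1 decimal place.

Total mass = 107 + 77.2 + 31.1 = 215.3 lb.
N mass = 3%×107 + 26.5%×77.2 + 24%×31.1 = 31.132 lb.
% N = 31.132 / 215.3 = 14.4598%.

14.5% N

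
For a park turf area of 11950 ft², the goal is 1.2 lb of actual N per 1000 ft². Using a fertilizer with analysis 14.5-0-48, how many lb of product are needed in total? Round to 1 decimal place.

98.9 lb

Product per 1000 ft² = 1.2 / 14.5% = 8.27586 lb.
Total product = 8.27586 × 11950 / 1000 = 98.8966 lb.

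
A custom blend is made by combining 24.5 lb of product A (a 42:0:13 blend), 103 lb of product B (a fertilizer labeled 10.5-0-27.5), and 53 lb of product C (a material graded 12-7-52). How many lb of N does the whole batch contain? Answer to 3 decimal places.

27.465 lb N

N mass = 42%×24.5 + 10.5%×103 + 12%×53 = 27.465 lb.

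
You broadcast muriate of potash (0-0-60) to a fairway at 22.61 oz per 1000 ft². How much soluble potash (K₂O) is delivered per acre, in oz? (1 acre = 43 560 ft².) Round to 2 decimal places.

590.93 oz K₂O per acre

K₂O per 1000 ft² = 22.61 × 60% = 13.566 oz.
Convert to per acre: 13.566 × 43.56 = 590.93496 oz.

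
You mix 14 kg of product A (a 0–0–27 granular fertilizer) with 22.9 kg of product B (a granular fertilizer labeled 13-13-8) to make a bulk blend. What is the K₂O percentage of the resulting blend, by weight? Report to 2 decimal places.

15.21% K₂O

Total mass = 14 + 22.9 = 36.9 kg.
K₂O mass = 27%×14 + 8%×22.9 = 5.612 kg.
% K₂O = 5.612 / 36.9 = 15.2087%.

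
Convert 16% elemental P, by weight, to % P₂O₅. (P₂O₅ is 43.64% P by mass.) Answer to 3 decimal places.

36.664% P₂O₅

%P₂O₅ = 16 / 0.4364 = 36.6636%.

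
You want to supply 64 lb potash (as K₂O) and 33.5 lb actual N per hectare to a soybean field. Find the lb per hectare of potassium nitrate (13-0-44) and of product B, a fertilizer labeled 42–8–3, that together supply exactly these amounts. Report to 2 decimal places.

143.03 lb potassium nitrate, 35.49 lb product B

With a, b = lb per hectare of potassium nitrate and product B:
K₂O: 0.44·a + 0.03·b = 64
N: 0.13·a + 0.42·b = 33.5
Eliminate a: (row1) − 0.44/0.13·(row2) → -1.39154·b = -49.3846, so b = 35.4892.
Back-substitute: a = (64 − 0.03·35.4892) / 0.44 = 143.0348.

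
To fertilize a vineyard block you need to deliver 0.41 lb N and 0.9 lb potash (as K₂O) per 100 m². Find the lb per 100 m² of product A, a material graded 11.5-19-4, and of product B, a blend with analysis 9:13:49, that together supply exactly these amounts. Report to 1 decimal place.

Let a = lb of product A, b = lb of product B (per 100 m²).
N: 0.115·a + 0.09·b = 0.41
K₂O: 0.04·a + 0.49·b = 0.9
Eliminate a: (row1) − 0.115/0.04·(row2) → -1.31875·b = -2.1775, so b = 1.65118.
Back-substitute: a = (0.41 − 0.09·1.65118) / 0.115 = 2.27299.

2.3 lb product A, 1.7 lb product B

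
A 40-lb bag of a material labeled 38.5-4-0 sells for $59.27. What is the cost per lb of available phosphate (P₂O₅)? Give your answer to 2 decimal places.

$37.04 per lb P₂O₅

P₂O₅ in bag = 40 × 4% = 1.6 lb.
Cost per lb P₂O₅ = $59.27 / 1.6 = $37.0438.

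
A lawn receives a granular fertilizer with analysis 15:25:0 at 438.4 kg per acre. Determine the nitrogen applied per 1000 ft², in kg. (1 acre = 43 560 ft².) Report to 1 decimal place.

1.5 kg N per thousand sq ft

nitrogen per acre = 438.4 × 15% = 65.76 kg.
Convert to per 1000 ft²: 65.76 × 0.0229568 = 1.50964 kg.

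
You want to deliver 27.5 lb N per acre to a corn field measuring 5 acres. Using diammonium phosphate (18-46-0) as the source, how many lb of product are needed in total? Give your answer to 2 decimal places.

763.89 lb

Product per acre = 27.5 / 18% = 152.778 lb.
Total product = 152.778 × 5 = 763.889 lb.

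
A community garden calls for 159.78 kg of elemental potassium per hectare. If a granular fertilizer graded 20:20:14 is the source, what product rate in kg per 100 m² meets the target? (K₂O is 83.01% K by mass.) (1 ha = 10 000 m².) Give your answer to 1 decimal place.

As K₂O: 159.78 / 0.8301 = 192.483 kg per hectare.
Product per hectare = 192.483 / 14% = 1374.88 kg.
Convert to per 100 m²: 1374.88 × 0.01 = 13.7488 kg.

13.7 kg of product per hundred sq m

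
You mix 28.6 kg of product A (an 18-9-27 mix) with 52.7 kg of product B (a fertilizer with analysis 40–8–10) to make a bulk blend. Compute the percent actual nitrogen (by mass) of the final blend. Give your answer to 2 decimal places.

Total mass = 28.6 + 52.7 = 81.3 kg.
N mass = 18%×28.6 + 40%×52.7 = 26.228 kg.
% N = 26.228 / 81.3 = 32.2608%.

32.26% N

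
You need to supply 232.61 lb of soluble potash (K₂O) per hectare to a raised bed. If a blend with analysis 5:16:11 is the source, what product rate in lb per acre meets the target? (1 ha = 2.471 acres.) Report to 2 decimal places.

Product per hectare = 232.61 / 11% = 2114.64 lb.
Convert to per acre: 2114.64 × 0.404694 = 855.782 lb.

855.78 lb of product per acre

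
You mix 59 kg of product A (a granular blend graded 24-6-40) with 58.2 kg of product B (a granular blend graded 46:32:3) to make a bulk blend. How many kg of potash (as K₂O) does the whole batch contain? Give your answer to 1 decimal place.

25.3 kg K₂O

K₂O mass = 40%×59 + 3%×58.2 = 25.346 kg.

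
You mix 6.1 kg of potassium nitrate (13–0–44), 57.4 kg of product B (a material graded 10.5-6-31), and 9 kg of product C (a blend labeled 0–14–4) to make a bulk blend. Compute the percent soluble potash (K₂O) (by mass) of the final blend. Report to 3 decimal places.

Total mass = 6.1 + 57.4 + 9 = 72.5 kg.
K₂O mass = 44%×6.1 + 31%×57.4 + 4%×9 = 20.838 kg.
% K₂O = 20.838 / 72.5 = 28.7421%.

28.742% K₂O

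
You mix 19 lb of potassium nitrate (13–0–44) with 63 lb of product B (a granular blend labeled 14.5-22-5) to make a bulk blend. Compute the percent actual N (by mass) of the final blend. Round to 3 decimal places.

14.152% N

Total mass = 19 + 63 = 82 lb.
N mass = 13%×19 + 14.5%×63 = 11.605 lb.
% N = 11.605 / 82 = 14.1524%.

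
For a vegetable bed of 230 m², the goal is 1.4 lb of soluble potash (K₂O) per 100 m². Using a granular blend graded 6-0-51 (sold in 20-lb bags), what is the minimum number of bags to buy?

Product per 100 m² = 1.4 / 51% = 2.7451 lb.
Total product = 2.7451 × 230 / 100 = 6.31373 lb.
Bags = ⌈6.31373 / 20⌉ = 1.

1 bags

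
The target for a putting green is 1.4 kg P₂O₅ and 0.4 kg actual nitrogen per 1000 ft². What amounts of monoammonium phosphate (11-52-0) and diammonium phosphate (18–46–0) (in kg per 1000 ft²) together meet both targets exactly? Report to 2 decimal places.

With a, b = kg per 1000 ft² of monoammonium phosphate and diammonium phosphate:
P₂O₅: 0.52·a + 0.46·b = 1.4
N: 0.11·a + 0.18·b = 0.4
Eliminate a: (row1) − 0.52/0.11·(row2) → -0.390909·b = -0.490909, so b = 1.25581.
Back-substitute: a = (1.4 − 0.46·1.25581) / 0.52 = 1.5814.

1.58 kg monoammonium phosphate, 1.26 kg diammonium phosphate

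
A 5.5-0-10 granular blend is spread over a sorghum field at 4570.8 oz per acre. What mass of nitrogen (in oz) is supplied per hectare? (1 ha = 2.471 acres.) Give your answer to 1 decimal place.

621.2 oz N per hectare

nitrogen per acre = 4570.8 × 5.5% = 251.394 oz.
Convert to per hectare: 251.394 × 2.471 = 621.195 oz.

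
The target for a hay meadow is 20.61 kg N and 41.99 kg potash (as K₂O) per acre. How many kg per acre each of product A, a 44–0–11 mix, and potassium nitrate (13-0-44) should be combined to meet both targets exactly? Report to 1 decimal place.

20.1 kg product A, 90.4 kg potassium nitrate

Per-acre balance (a = product A, b = potassium nitrate):
N: 0.44·a + 0.13·b = 20.61
K₂O: 0.11·a + 0.44·b = 41.99
Eliminate b: (row1) − 0.13/0.44·(row2) → 0.4075·a = 8.20386, so a = 20.1322.
Then b = (41.99 − 0.11·20.1322) / 0.44 = 90.3988.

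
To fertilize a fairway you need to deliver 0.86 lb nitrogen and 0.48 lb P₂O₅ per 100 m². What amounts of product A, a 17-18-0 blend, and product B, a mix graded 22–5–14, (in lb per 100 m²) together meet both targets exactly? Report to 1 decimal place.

Let a = lb of product A, b = lb of product B (per 100 m²).
N: 0.17·a + 0.22·b = 0.86
P₂O₅: 0.18·a + 0.05·b = 0.48
Eliminate b: (row1) − 0.22/0.05·(row2) → -0.622·a = -1.252, so a = 2.01286.
Then b = (0.48 − 0.18·2.01286) / 0.05 = 2.3537.

2.0 lb product A, 2.4 lb product B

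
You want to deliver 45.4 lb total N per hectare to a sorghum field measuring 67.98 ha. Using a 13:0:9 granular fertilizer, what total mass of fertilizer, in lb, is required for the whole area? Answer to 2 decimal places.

Product per hectare = 45.4 / 13% = 349.231 lb.
Total product = 349.231 × 67.98 = 23740.708 lb.

23740.71 lb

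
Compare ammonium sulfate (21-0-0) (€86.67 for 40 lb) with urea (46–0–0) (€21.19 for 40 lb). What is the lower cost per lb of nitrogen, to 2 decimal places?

ammonium sulfate: N per bag = 40 × 21% = 8.4 lb; cost = 86.67 / 8.4 = €10.3179/lb N.
urea: N per bag = 40 × 46% = 18.4 lb; cost = 21.19 / 18.4 = €1.1516/lb N.
urea is cheaper.

€1.15 per lb N (urea)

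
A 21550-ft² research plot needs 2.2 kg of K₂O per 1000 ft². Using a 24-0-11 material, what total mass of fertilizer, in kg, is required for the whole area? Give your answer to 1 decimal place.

431.0 kg

Product per 1000 ft² = 2.2 / 11% = 20 kg.
Total product = 20 × 21550 / 1000 = 431 kg.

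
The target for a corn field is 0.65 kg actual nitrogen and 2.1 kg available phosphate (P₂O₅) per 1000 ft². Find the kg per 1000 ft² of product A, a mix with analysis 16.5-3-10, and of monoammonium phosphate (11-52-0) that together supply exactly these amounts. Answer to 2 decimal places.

Per-1000 ft² balance (a = product A, b = monoammonium phosphate):
N: 0.165·a + 0.11·b = 0.65
P₂O₅: 0.03·a + 0.52·b = 2.1
Solving simultaneously: a = 1.29697, b = 3.96364.

1.30 kg product A, 3.96 kg monoammonium phosphate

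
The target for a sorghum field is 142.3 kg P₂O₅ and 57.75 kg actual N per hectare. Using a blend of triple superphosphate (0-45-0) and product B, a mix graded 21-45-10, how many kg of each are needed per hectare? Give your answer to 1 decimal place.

41.2 kg triple superphosphate, 275.0 kg product B

With a, b = kg per hectare of triple superphosphate and product B:
P₂O₅: 0.45·a + 0.45·b = 142.3
N: 0·a + 0.21·b = 57.75
Solving simultaneously: a = 41.2222, b = 275.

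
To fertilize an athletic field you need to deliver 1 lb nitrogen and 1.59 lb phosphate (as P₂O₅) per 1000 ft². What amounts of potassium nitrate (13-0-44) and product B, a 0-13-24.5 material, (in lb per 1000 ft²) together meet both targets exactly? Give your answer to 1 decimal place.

With a, b = lb per 1000 ft² of potassium nitrate and product B:
N: 0.13·a + 0·b = 1
P₂O₅: 0·a + 0.13·b = 1.59
Solving simultaneously: a = 7.69231, b = 12.2308.

7.7 lb potassium nitrate, 12.2 lb product B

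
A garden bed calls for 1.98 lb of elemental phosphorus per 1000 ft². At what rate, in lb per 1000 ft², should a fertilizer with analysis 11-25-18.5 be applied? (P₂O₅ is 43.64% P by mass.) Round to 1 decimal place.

18.1 lb of product per thousand sq ft

As P₂O₅: 1.98 / 0.4364 = 4.53712 lb per 1000 ft².
Product per 1000 ft² = 4.53712 / 25% = 18.1485 lb.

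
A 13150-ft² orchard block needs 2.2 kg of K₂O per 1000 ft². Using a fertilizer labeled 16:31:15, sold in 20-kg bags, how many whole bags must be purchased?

10 bags

Product per 1000 ft² = 2.2 / 15% = 14.6667 kg.
Total product = 14.6667 × 13150 / 1000 = 192.867 kg.
Bags = ⌈192.867 / 20⌉ = 10.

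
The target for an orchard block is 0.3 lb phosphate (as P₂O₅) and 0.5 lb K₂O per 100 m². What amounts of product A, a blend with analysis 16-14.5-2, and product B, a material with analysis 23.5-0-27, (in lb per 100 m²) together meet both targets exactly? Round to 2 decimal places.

Let a = lb of product A, b = lb of product B (per 100 m²).
P₂O₅: 0.145·a + 0·b = 0.3
K₂O: 0.02·a + 0.27·b = 0.5
Eliminate a: (row1) − 0.145/0.02·(row2) → -1.9575·b = -3.325, so b = 1.6986.
Back-substitute: a = (0.3 − 0·1.6986) / 0.145 = 2.06897.

2.07 lb product A, 1.70 lb product B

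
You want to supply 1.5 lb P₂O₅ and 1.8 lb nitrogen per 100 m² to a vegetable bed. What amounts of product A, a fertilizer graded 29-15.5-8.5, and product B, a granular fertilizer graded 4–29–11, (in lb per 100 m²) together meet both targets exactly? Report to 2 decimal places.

With a, b = lb per 100 m² of product A and product B:
P₂O₅: 0.155·a + 0.29·b = 1.5
N: 0.29·a + 0.04·b = 1.8
Solving simultaneously: a = 5.93068, b = 2.00257.

5.93 lb product A, 2.00 lb product B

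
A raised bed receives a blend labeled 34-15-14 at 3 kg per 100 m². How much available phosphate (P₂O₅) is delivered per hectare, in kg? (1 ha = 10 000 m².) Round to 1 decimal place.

P₂O₅ per 100 m² = 3 × 15% = 0.45 kg.
Convert to per hectare: 0.45 × 100 = 45 kg.

45.0 kg P₂O₅ per hectare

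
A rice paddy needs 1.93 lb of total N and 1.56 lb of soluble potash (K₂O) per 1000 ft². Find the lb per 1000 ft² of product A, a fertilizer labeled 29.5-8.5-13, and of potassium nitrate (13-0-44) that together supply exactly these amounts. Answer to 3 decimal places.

5.725 lb product A, 1.854 lb potassium nitrate

Let a = lb of product A, b = lb of potassium nitrate (per 1000 ft²).
N: 0.295·a + 0.13·b = 1.93
K₂O: 0.13·a + 0.44·b = 1.56
Eliminate b: (row1) − 0.13/0.44·(row2) → 0.256591·a = 1.46909, so a = 5.72542.
Then b = (1.56 − 0.13·5.72542) / 0.44 = 1.85385.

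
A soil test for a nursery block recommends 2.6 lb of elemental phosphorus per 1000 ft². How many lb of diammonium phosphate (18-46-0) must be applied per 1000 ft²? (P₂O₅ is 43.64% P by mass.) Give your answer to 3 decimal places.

As P₂O₅: 2.6 / 0.4364 = 5.95784 lb per 1000 ft².
Product per 1000 ft² = 5.95784 / 46% = 12.9518 lb.

12.952 lb of product per thousand sq ft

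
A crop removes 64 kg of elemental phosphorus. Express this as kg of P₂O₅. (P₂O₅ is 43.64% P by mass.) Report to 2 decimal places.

146.65 kg P₂O₅

P₂O₅ = 64 / 0.4364 = 146.654 kg.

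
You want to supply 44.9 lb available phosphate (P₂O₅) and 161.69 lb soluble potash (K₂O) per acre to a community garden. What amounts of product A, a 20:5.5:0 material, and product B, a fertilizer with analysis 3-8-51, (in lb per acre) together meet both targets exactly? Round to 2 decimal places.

With a, b = lb per acre of product A and product B:
P₂O₅: 0.055·a + 0.08·b = 44.9
K₂O: 0·a + 0.51·b = 161.69
Solving simultaneously: a = 355.216, b = 317.039.

355.22 lb product A, 317.04 lb product B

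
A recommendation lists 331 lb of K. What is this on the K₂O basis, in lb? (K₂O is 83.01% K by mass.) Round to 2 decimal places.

K₂O = 331 / 0.8301 = 398.747 lb.

398.75 lb K₂O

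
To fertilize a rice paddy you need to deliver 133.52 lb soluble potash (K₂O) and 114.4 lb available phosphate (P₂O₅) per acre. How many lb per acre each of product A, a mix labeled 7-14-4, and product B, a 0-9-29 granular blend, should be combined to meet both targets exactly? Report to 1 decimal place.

571.9 lb product A, 381.5 lb product B

Let a = lb of product A, b = lb of product B (per acre).
K₂O: 0.04·a + 0.29·b = 133.52
P₂O₅: 0.14·a + 0.09·b = 114.4
From row1: a = (133.52 − 0.29·b) / 0.04.
Into row2: 0.14·(133.52 − 0.29·b)/0.04 + 0.09·b = 114.4 → b = 381.535, a = 571.87.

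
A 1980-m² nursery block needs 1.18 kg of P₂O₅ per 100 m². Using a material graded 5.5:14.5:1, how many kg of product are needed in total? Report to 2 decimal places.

Product per 100 m² = 1.18 / 14.5% = 8.13793 kg.
Total product = 8.13793 × 1980 / 100 = 161.131 kg.

161.13 kg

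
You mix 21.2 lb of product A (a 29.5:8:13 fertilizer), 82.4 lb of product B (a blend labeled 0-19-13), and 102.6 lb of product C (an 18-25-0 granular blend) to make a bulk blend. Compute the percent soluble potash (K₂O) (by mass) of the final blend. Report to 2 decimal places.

Total mass = 21.2 + 82.4 + 102.6 = 206.2 lb.
K₂O mass = 13%×21.2 + 13%×82.4 + 0%×102.6 = 13.468 lb.
% K₂O = 13.468 / 206.2 = 6.53152%.

6.53% K₂O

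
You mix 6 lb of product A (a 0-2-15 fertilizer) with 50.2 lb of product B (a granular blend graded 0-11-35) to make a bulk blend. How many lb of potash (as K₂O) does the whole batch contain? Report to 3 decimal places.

K₂O mass = 15%×6 + 35%×50.2 = 18.47 lb.

18.470 lb K₂O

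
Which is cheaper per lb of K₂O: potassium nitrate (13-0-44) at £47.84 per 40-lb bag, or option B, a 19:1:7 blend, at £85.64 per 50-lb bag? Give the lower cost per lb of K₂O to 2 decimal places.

potassium nitrate: K₂O per bag = 40 × 44% = 17.6 lb; cost = 47.84 / 17.6 = £2.7182/lb K₂O.
option B: K₂O per bag = 50 × 7% = 3.5 lb; cost = 85.64 / 3.5 = £24.4686/lb K₂O.
potassium nitrate is cheaper.

£2.72 per lb K₂O (potassium nitrate)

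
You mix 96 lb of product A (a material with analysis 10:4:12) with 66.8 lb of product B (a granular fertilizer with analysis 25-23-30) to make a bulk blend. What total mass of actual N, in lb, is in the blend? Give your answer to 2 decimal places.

N mass = 10%×96 + 25%×66.8 = 26.3 lb.

26.30 lb N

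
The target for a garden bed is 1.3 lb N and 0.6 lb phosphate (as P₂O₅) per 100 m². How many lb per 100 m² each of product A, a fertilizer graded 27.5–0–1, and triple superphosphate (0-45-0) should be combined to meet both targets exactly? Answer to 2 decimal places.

4.73 lb product A, 1.33 lb triple superphosphate

With a, b = lb per 100 m² of product A and triple superphosphate:
N: 0.275·a + 0·b = 1.3
P₂O₅: 0·a + 0.45·b = 0.6
Solving simultaneously: a = 4.72727, b = 1.33333.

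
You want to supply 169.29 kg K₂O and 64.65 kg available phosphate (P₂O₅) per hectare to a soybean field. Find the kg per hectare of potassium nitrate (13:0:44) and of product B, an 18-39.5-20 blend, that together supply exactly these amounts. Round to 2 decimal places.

310.35 kg potassium nitrate, 163.67 kg product B

With a, b = kg per hectare of potassium nitrate and product B:
K₂O: 0.44·a + 0.2·b = 169.29
P₂O₅: 0·a + 0.395·b = 64.65
Solving simultaneously: a = 310.354, b = 163.671.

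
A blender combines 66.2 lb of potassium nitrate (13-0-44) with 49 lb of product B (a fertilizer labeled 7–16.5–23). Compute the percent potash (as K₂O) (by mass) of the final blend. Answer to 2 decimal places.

35.07% K₂O

Total mass = 66.2 + 49 = 115.2 lb.
K₂O mass = 44%×66.2 + 23%×49 = 40.398 lb.
% K₂O = 40.398 / 115.2 = 35.0677%.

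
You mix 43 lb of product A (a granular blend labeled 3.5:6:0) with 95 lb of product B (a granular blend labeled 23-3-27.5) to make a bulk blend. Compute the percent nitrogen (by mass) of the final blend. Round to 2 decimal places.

Total mass = 43 + 95 = 138 lb.
N mass = 3.5%×43 + 23%×95 = 23.355 lb.
% N = 23.355 / 138 = 16.9239%.

16.92% N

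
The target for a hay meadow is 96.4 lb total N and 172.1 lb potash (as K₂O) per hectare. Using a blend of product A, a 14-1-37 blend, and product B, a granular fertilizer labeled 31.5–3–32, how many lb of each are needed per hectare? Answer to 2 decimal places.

With a, b = lb per hectare of product A and product B:
N: 0.14·a + 0.315·b = 96.4
K₂O: 0.37·a + 0.32·b = 172.1
Eliminate b: (row1) − 0.315/0.32·(row2) → -0.224219·a = -73.0109, so a = 325.624.
Then b = (172.1 − 0.37·325.624) / 0.32 = 161.3101.

325.62 lb product A, 161.31 lb product B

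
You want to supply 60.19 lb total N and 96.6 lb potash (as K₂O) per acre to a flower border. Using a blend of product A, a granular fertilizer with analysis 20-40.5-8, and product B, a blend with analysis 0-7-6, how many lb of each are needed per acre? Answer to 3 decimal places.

300.950 lb product A, 1208.733 lb product B

Per-acre balance (a = product A, b = product B):
N: 0.2·a + 0·b = 60.19
K₂O: 0.08·a + 0.06·b = 96.6
Solving simultaneously: a = 300.95, b = 1208.7333.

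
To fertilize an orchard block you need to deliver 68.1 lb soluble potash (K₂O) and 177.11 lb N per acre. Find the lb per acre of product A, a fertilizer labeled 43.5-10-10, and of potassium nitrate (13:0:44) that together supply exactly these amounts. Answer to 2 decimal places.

Let a = lb of product A, b = lb of potassium nitrate (per acre).
K₂O: 0.1·a + 0.44·b = 68.1
N: 0.435·a + 0.13·b = 177.11
Eliminate a: (row1) − 0.1/0.435·(row2) → 0.410115·b = 27.3851, so b = 66.7741.
Back-substitute: a = (68.1 − 0.44·66.7741) / 0.1 = 387.194.

387.19 lb product A, 66.77 lb potassium nitrate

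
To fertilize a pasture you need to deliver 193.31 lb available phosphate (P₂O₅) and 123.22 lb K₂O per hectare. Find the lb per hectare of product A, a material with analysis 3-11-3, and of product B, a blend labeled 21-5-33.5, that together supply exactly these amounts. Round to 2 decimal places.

1657.65 lb product A, 219.37 lb product B

Per-hectare balance (a = product A, b = product B):
P₂O₅: 0.11·a + 0.05·b = 193.31
K₂O: 0.03·a + 0.335·b = 123.22
Eliminate b: (row1) − 0.05/0.335·(row2) → 0.105522·a = 174.919, so a = 1657.648.
Then b = (123.22 − 0.03·1657.648) / 0.335 = 219.3748.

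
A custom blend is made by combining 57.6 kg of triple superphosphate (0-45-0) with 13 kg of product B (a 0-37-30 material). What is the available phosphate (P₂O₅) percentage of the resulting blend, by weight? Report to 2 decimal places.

43.53% P₂O₅

Total mass = 57.6 + 13 = 70.6 kg.
P₂O₅ mass = 45%×57.6 + 37%×13 = 30.73 kg.
% P₂O₅ = 30.73 / 70.6 = 43.5269%.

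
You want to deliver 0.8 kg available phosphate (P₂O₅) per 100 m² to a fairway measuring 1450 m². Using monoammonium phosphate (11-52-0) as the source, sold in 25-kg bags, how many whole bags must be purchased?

1 bags

Product per 100 m² = 0.8 / 52% = 1.53846 kg.
Total product = 1.53846 × 1450 / 100 = 22.3077 kg.
Bags = ⌈22.3077 / 25⌉ = 1.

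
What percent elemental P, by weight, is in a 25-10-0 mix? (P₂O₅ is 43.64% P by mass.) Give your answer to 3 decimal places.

%P = 10 × 0.4364 = 4.364%.

4.364% P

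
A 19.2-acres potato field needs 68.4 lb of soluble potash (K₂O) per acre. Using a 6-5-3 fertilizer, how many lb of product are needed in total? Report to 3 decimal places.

Product per acre = 68.4 / 3% = 2280 lb.
Total product = 2280 × 19.2 = 43776 lb.

43776.000 lb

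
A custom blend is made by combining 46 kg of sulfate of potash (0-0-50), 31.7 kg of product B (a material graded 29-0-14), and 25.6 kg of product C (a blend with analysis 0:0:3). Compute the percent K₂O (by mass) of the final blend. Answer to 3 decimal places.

27.305% K₂O

Total mass = 46 + 31.7 + 25.6 = 103.3 kg.
K₂O mass = 50%×46 + 14%×31.7 + 3%×25.6 = 28.206 kg.
% K₂O = 28.206 / 103.3 = 27.3049%.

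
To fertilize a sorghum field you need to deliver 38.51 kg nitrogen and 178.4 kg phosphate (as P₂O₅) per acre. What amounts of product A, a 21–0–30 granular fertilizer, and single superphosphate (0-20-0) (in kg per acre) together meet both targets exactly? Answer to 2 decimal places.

183.38 kg product A, 892.00 kg single superphosphate

Let a = kg of product A, b = kg of single superphosphate (per acre).
N: 0.21·a + 0·b = 38.51
P₂O₅: 0·a + 0.2·b = 178.4
Solving simultaneously: a = 183.381, b = 892.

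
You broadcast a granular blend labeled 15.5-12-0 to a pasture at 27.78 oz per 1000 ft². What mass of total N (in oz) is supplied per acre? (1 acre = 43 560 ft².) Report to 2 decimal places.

nitrogen per 1000 ft² = 27.78 × 15.5% = 4.3059 oz.
Convert to per acre: 4.3059 × 43.56 = 187.565 oz.

187.57 oz N per acre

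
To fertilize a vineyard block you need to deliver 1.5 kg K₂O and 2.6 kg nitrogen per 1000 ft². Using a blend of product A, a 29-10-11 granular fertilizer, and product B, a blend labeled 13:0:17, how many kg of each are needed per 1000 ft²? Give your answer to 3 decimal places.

7.057 kg product A, 4.257 kg product B

Let a = kg of product A, b = kg of product B (per 1000 ft²).
K₂O: 0.11·a + 0.17·b = 1.5
N: 0.29·a + 0.13·b = 2.6
Eliminate b: (row1) − 0.17/0.13·(row2) → -0.269231·a = -1.9, so a = 7.05714.
Then b = (2.6 − 0.29·7.05714) / 0.13 = 4.25714.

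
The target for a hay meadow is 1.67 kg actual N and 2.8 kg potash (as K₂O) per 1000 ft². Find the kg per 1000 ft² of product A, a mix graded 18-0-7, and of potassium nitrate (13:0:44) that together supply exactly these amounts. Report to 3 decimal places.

With a, b = kg per 1000 ft² of product A and potassium nitrate:
N: 0.18·a + 0.13·b = 1.67
K₂O: 0.07·a + 0.44·b = 2.8
From row1: a = (1.67 − 0.13·b) / 0.18.
Into row2: 0.07·(1.67 − 0.13·b)/0.18 + 0.44·b = 2.8 → b = 5.52211, a = 5.28959.

5.290 kg product A, 5.522 kg potassium nitrate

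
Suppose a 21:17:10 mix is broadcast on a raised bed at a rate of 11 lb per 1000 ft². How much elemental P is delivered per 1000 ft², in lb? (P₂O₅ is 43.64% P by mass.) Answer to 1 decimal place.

0.8 lb P per thousand sq ft

P₂O₅ per 1000 ft² = 11 × 17% = 1.87 lb.
Elemental P = 1.87 × 0.4364 = 0.816068 lb per 1000 ft².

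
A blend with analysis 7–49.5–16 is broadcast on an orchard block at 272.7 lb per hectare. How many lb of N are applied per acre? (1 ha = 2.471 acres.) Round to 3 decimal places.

7.725 lb N per acre

nitrogen per hectare = 272.7 × 7% = 19.089 lb.
Convert to per acre: 19.089 × 0.404694 = 7.72521 lb.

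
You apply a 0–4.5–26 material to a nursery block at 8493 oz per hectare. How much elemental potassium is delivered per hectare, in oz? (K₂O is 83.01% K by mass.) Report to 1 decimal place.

1833.0 oz K per hectare

K₂O per hectare = 8493 × 26% = 2208.18 oz.
Elemental K = 2208.18 × 0.8301 = 1833.01 oz per hectare.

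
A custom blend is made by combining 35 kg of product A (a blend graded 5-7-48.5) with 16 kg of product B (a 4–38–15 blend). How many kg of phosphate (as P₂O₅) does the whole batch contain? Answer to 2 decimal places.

P₂O₅ mass = 7%×35 + 38%×16 = 8.53 kg.

8.53 kg P₂O₅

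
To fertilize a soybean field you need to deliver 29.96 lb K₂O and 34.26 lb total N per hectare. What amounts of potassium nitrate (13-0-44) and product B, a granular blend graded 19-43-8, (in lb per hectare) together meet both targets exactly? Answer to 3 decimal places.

Let a = lb of potassium nitrate, b = lb of product B (per hectare).
K₂O: 0.44·a + 0.08·b = 29.96
N: 0.13·a + 0.19·b = 34.26
Eliminate b: (row1) − 0.08/0.19·(row2) → 0.385263·a = 15.5347, so a = 40.3224.
Then b = (34.26 − 0.13·40.3224) / 0.19 = 152.7268.

40.322 lb potassium nitrate, 152.727 lb product B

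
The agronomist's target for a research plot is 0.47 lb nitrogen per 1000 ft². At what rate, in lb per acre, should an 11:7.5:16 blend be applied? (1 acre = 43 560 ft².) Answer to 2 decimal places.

Product per 1000 ft² = 0.47 / 11% = 4.27273 lb.
Convert to per acre: 4.27273 × 43.56 = 186.12 lb.

186.12 lb of product per acre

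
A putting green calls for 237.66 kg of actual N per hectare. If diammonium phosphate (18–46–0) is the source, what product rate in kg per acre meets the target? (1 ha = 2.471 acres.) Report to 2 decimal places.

Product per hectare = 237.66 / 18% = 1320.33 kg.
Convert to per acre: 1320.33 × 0.404694 = 534.332 kg.

534.33 kg of product per acre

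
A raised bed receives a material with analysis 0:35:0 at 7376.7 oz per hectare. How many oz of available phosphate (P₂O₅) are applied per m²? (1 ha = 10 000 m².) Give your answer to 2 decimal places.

P₂O₅ per hectare = 7376.7 × 35% = 2581.84 oz.
Convert to per m²: 2581.84 × 0.0001 = 0.258184 oz.

0.26 oz P₂O₅ per sq m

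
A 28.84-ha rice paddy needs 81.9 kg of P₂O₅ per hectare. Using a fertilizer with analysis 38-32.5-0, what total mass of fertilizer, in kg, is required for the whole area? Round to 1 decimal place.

7267.7 kg

Product per hectare = 81.9 / 32.5% = 252 kg.
Total product = 252 × 28.84 = 7267.68 kg.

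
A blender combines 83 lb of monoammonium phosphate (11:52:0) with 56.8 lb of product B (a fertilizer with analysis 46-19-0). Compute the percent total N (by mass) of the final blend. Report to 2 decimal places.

Total mass = 83 + 56.8 = 139.8 lb.
N mass = 11%×83 + 46%×56.8 = 35.258 lb.
% N = 35.258 / 139.8 = 25.2203%.

25.22% N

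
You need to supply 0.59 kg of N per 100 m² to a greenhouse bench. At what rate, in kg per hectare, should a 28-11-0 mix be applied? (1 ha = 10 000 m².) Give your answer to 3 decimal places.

210.714 kg of product per hectare

Product per 100 m² = 0.59 / 28% = 2.10714 kg.
Convert to per hectare: 2.10714 × 100 = 210.7143 kg.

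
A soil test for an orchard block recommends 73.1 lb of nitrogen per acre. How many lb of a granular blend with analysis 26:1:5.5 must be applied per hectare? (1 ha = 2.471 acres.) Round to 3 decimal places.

Product per acre = 73.1 / 26% = 281.154 lb.
Convert to per hectare: 281.154 × 2.471 = 694.7312 lb.

694.731 lb of product per hectare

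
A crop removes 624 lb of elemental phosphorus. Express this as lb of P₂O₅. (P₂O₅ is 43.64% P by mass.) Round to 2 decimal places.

1429.88 lb P₂O₅

P₂O₅ = 624 / 0.4364 = 1429.881 lb.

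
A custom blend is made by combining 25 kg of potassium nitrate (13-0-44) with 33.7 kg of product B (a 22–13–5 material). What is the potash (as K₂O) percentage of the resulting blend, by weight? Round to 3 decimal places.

Total mass = 25 + 33.7 = 58.7 kg.
K₂O mass = 44%×25 + 5%×33.7 = 12.685 kg.
% K₂O = 12.685 / 58.7 = 21.6099%.

21.610% K₂O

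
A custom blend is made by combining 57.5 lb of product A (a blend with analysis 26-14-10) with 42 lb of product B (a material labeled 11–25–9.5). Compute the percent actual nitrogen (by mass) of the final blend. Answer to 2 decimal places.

19.67% N

Total mass = 57.5 + 42 = 99.5 lb.
N mass = 26%×57.5 + 11%×42 = 19.57 lb.
% N = 19.57 / 99.5 = 19.6683%.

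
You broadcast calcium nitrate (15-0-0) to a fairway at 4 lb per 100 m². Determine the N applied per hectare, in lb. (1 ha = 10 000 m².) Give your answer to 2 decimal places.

nitrogen per 100 m² = 4 × 15% = 0.6 lb.
Convert to per hectare: 0.6 × 100 = 60 lb.

60.00 lb N per hectare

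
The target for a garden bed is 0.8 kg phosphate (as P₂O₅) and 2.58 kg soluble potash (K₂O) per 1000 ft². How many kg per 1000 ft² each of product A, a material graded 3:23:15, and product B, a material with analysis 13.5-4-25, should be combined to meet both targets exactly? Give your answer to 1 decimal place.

1.9 kg product A, 9.2 kg product B

Let a = kg of product A, b = kg of product B (per 1000 ft²).
P₂O₅: 0.23·a + 0.04·b = 0.8
K₂O: 0.15·a + 0.25·b = 2.58
Eliminate b: (row1) − 0.04/0.25·(row2) → 0.206·a = 0.3872, so a = 1.87961.
Then b = (2.58 − 0.15·1.87961) / 0.25 = 9.19223.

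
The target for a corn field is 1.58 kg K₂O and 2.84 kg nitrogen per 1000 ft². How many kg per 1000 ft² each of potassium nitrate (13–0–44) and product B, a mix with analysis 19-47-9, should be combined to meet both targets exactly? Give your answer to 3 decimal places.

0.620 kg potassium nitrate, 14.523 kg product B

Per-1000 ft² balance (a = potassium nitrate, b = product B):
K₂O: 0.44·a + 0.09·b = 1.58
N: 0.13·a + 0.19·b = 2.84
Solving simultaneously: a = 0.620306, b = 14.5229.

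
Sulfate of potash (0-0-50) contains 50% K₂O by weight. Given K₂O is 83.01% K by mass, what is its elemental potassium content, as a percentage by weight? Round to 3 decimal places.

%K = 50 × 0.8301 = 41.505%.

41.505% K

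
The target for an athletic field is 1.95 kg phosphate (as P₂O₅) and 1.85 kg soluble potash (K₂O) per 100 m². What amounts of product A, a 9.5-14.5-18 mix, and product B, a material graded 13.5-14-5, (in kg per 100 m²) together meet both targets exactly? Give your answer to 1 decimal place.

Per-100 m² balance (a = product A, b = product B):
P₂O₅: 0.145·a + 0.14·b = 1.95
K₂O: 0.18·a + 0.05·b = 1.85
From row1: a = (1.95 − 0.14·b) / 0.145.
Into row2: 0.18·(1.95 − 0.14·b)/0.145 + 0.05·b = 1.85 → b = 4.61003, a = 8.99721.

9.0 kg product A, 4.6 kg product B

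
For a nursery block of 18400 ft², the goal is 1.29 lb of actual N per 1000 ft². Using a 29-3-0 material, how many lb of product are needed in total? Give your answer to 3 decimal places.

Product per 1000 ft² = 1.29 / 29% = 4.44828 lb.
Total product = 4.44828 × 18400 / 1000 = 81.8483 lb.

81.848 lb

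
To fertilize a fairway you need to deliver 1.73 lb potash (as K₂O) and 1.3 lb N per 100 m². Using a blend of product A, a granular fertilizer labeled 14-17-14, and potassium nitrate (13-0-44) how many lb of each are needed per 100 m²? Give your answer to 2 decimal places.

Let a = lb of product A, b = lb of potassium nitrate (per 100 m²).
K₂O: 0.14·a + 0.44·b = 1.73
N: 0.14·a + 0.13·b = 1.3
Eliminate b: (row1) − 0.44/0.13·(row2) → -0.333846·a = -2.67, so a = 7.9977.
Then b = (1.3 − 0.14·7.9977) / 0.13 = 1.3871.

8.00 lb product A, 1.39 lb potassium nitrate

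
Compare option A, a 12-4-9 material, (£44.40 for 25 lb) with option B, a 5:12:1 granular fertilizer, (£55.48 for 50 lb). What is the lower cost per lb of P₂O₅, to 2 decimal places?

£9.25 per lb P₂O₅ (option B)

option A: P₂O₅ per bag = 25 × 4% = 1 lb; cost = 44.40 / 1 = £44.4000/lb P₂O₅.
option B: P₂O₅ per bag = 50 × 12% = 6 lb; cost = 55.48 / 6 = £9.2467/lb P₂O₅.
option B is cheaper.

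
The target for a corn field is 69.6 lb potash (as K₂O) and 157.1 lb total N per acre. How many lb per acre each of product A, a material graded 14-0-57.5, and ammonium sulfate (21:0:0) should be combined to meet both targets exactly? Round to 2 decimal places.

Let a = lb of product A, b = lb of ammonium sulfate (per acre).
K₂O: 0.575·a + 0·b = 69.6
N: 0.14·a + 0.21·b = 157.1
Solving simultaneously: a = 121.043, b = 667.3996.

121.04 lb product A, 667.40 lb ammonium sulfate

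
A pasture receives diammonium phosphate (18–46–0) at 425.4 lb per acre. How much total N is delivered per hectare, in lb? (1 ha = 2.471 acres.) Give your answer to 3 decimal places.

189.209 lb N per hectare

nitrogen per acre = 425.4 × 18% = 76.572 lb.
Convert to per hectare: 76.572 × 2.471 = 189.2094 lb.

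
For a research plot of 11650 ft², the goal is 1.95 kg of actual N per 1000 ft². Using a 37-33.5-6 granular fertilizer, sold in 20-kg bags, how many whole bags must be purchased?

4 bags

Product per 1000 ft² = 1.95 / 37% = 5.27027 kg.
Total product = 5.27027 × 11650 / 1000 = 61.3986 kg.
Bags = ⌈61.3986 / 20⌉ = 4.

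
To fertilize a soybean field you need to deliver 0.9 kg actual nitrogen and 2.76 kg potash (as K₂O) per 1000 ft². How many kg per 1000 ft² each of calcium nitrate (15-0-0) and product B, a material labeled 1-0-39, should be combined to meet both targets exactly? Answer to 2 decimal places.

With a, b = kg per 1000 ft² of calcium nitrate and product B:
N: 0.15·a + 0.01·b = 0.9
K₂O: 0·a + 0.39·b = 2.76
Solving simultaneously: a = 5.52821, b = 7.07692.

5.53 kg calcium nitrate, 7.08 kg product B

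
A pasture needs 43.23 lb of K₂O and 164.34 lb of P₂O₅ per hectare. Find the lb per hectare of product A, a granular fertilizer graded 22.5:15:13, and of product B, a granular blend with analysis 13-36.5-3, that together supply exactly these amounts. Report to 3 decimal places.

Per-hectare balance (a = product A, b = product B):
K₂O: 0.13·a + 0.03·b = 43.23
P₂O₅: 0.15·a + 0.365·b = 164.34
Eliminate b: (row1) − 0.03/0.365·(row2) → 0.117671·a = 29.7226, so a = 252.5902.
Then b = (164.34 − 0.15·252.5902) / 0.365 = 346.4424.

252.590 lb product A, 346.442 lb product B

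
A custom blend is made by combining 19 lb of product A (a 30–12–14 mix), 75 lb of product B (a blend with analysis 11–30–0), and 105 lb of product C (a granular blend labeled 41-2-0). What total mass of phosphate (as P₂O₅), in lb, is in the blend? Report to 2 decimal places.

26.88 lb P₂O₅

P₂O₅ mass = 12%×19 + 30%×75 + 2%×105 = 26.88 lb.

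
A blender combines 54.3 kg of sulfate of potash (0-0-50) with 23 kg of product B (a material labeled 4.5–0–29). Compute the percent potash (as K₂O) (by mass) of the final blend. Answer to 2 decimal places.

Total mass = 54.3 + 23 = 77.3 kg.
K₂O mass = 50%×54.3 + 29%×23 = 33.82 kg.
% K₂O = 33.82 / 77.3 = 43.7516%.

43.75% K₂O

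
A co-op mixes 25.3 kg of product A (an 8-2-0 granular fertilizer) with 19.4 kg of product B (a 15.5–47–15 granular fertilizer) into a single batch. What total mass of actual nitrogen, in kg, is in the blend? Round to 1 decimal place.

N mass = 8%×25.3 + 15.5%×19.4 = 5.031 kg.

5.0 kg N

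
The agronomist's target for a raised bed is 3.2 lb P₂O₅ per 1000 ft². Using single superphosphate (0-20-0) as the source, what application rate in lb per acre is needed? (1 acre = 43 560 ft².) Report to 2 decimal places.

696.96 lb of product per acre

Product per 1000 ft² = 3.2 / 20% = 16 lb.
Convert to per acre: 16 × 43.56 = 696.96 lb.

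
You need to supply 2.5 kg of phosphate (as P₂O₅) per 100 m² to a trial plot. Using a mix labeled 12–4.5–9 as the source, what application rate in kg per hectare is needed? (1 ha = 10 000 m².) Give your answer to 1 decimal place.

5555.6 kg of product per hectare

Product per 100 m² = 2.5 / 4.5% = 55.5556 kg.
Convert to per hectare: 55.5556 × 100 = 5555.56 kg.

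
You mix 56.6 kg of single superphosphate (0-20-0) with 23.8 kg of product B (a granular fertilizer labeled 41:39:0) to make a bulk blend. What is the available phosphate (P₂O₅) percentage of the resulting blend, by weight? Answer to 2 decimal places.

25.62% P₂O₅

Total mass = 56.6 + 23.8 = 80.4 kg.
P₂O₅ mass = 20%×56.6 + 39%×23.8 = 20.602 kg.
% P₂O₅ = 20.602 / 80.4 = 25.6244%.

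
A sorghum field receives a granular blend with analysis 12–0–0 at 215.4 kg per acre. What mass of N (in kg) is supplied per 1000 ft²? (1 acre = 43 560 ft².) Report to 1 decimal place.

nitrogen per acre = 215.4 × 12% = 25.848 kg.
Convert to per 1000 ft²: 25.848 × 0.0229568 = 0.593388 kg.

0.6 kg N per thousand sq ft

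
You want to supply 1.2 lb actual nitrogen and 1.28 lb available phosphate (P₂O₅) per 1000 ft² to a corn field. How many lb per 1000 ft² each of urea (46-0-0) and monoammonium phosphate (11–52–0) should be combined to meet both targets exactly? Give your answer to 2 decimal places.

2.02 lb urea, 2.46 lb monoammonium phosphate

Per-1000 ft² balance (a = urea, b = monoammonium phosphate):
N: 0.46·a + 0.11·b = 1.2
P₂O₅: 0·a + 0.52·b = 1.28
Solving simultaneously: a = 2.02007, b = 2.46154.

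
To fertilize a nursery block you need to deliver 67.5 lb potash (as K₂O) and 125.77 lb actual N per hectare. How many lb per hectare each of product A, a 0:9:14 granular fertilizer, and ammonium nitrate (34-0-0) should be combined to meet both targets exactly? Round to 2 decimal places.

482.14 lb product A, 369.91 lb ammonium nitrate

With a, b = lb per hectare of product A and ammonium nitrate:
K₂O: 0.14·a + 0·b = 67.5
N: 0·a + 0.34·b = 125.77
Solving simultaneously: a = 482.143, b = 369.912.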